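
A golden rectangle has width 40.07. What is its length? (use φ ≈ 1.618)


φ = (1 + √5) / 2 ≈ 1.618
Length = width × φ = 40.07 × 1.618 = 64.83326
≈ 64.83

64.83


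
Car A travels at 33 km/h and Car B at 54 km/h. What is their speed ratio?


Ratio = 33:54
GCD = 3
Simplified = 11:18
Time ratio (same distance) = 18:11
Speed ratio = 11:18

11:18


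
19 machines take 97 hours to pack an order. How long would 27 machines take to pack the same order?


Inverse proportion: x × y = constant
k = 19 × 97 = 1843
y₂ = k / 27 = 1843 / 27
= 68.26

68.26


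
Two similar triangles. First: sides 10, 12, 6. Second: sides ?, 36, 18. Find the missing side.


Scale factor = 36/12 = 3
Missing side = 10 × 3
= 30.0

30.0


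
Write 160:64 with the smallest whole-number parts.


GCD(160, 64) = 32
160/32 : 64/32
= 5:2

5:2


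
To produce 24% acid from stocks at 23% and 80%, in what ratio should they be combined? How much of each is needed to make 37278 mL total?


Let x parts of 23% mix with y parts of 80%.
23x + 80y = 24(x + y)
23x + 80y = 24x + 24y
x(23 - 24) = y(24 - 80)
x/y = (80 - 24)/(24 - 23) = 56/1
Simplify: 56:1
Total parts = 57; one part = 37278/57 = 654.00 mL
23% solution: 56×654.00 = 36624.00 mL
80% solution: 1×654.00 = 654.00 mL
= ratio 56:1; 36624.00 mL and 654.00 mL

ratio 56:1; 36624.00 mL and 654.00 mL


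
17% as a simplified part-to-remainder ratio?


17% means 17 parts out of 100; remainder = 83
Part : remainder = 17:83
GCD = 1
= 17:83

17:83


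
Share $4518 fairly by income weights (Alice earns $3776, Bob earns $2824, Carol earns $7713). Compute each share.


Total income = 3776 + 2824 + 7713 = $14313
Alice: $4518 × 3776/14313 = $1191.92
Bob: $4518 × 2824/14313 = $891.42
Carol: $4518 × 7713/14313 = $2434.66
= Alice: $1191.92, Bob: $891.42, Carol: $2434.66

Alice: $1191.92, Bob: $891.42, Carol: $2434.66


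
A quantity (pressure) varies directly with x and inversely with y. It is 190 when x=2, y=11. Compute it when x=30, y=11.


z = k·x/y
Solve for k using the known point: k = z·y/x = 190×11/2 = 2090/2 = 1045.0000
Now evaluate at x=30, y=11:
z = k × 30 / 11 = (2090 × 30) / (2 × 11) = 62700/22
= 2850.0000

2850.0000


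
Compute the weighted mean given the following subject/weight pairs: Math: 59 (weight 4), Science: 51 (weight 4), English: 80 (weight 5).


Numerator = 59×4 + 51×4 + 80×5
= 236 + 204 + 400
= 840
Total weight = 13
Weighted avg = 840/13
= 64.62

64.62


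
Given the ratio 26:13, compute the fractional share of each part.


Total parts = 26 + 13 = 39
First part: 26/39 = 2/3
Second part: 13/39 = 1/3
= 2/3 and 1/3

2/3 and 1/3


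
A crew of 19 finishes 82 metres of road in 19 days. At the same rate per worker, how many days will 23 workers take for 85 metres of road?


Days ∝ work / workers, so d₂ = d₁ × (m₁/m₂) × (w₂/w₁)
Workers factor (inverse): 19/23 ≈ 0.8261
Work factor (direct): 85/82 ≈ 1.0366
d₂ = 19 × 19/23 × 85/82 = (19 × 19 × 85) / (23 × 82) = 30685/1886
≈ 16.27 days

16.27 days


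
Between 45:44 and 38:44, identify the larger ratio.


45/44 = 1.0227
38/44 = 0.8636
1.0227 > 0.8636, so 45:44 is greater
= 45:44

45:44


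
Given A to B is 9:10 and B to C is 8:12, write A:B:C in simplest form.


Match B: multiply A:B by 8 → 72:80
Multiply B:C by 10 → 80:120
Combined: 72:80:120
GCD = 8
= 9:10:15

9:10:15


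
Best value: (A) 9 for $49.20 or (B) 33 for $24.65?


Deal A: $49.20/9 = $5.4667/unit
Deal B: $24.65/33 = $0.7470/unit
B is cheaper per unit
= Deal B

Deal B


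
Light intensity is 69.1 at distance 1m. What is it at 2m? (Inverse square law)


I₁d₁² = I₂d₂²
I₂ = I₁ × (d₁/d₂)²
= 69.1 × (1/2)²
= 69.1 × 1/4
= 69.1/4
= 17.2750

17.2750


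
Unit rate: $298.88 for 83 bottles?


Unit rate = total / quantity
= 298.88 / 83
= $3.60 per unit

$3.60 per unit


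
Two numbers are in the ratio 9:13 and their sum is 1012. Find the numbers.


Let A = 9k, B = 13k.
9k + 13k = 1012
22k = 1012 → k = 1012/22 = 46
A = 9×46 = 414, B = 13×46 = 598
= A = 414, B = 598

A = 414, B = 598


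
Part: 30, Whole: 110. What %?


Percentage = (part / whole) × 100
= (30 / 110) × 100
≈ 27.27%

27.27%


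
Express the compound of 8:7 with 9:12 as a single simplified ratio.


Compound ratio = (8×9) : (7×12)
= 72:84
GCD = 12
= 6:7

6:7


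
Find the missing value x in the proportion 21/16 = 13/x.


Cross multiply: 21 × x = 16 × 13
21x = 208
x = 208 / 21
= 9.90

9.90


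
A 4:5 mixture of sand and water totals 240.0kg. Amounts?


Total parts = 4 + 5 = 9
sand: 240.0 × 4/9 = 106.7kg
water: 240.0 × 5/9 = 133.3kg
= 106.7kg and 133.3kg

106.7kg and 133.3kg


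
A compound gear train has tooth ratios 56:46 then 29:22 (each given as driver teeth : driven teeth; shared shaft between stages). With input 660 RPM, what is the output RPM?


Stage 1: RPM_B = RPM_A × t_A/t_B = 660 × 56/46 = 36960/46 ≈ 803.48
B and C share a shaft → RPM_C = RPM_B
Stage 2: RPM_D = RPM_C × t_C/t_D = RPM_A × (t_A×t_C)/(t_B×t_D)
Overall ratio = (56×29)/(46×22) = 1624/1012
RPM_D = 660 × 1624/1012 = 1071840/1012
≈ 1059.13 RPM

1059.13 RPM


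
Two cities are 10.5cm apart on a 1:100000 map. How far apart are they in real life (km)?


Real distance = map distance × scale
= 10.5cm × 100000
= 1050000 cm = 10500.0 m
= 10.500 km

10.500 km


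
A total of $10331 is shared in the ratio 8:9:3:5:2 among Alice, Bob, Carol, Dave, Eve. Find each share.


Total parts = 8 + 9 + 3 + 5 + 2 = 27
Alice: 10331 × 8/27 = 3061.04
Bob: 10331 × 9/27 = 3443.67
Carol: 10331 × 3/27 = 1147.89
Dave: 10331 × 5/27 = 1913.15
Eve: 10331 × 2/27 = 765.26
= Alice: $3061.04, Bob: $3443.67, Carol: $1147.89, Dave: $1913.15, Eve: $765.26

Alice: $3061.04, Bob: $3443.67, Carol: $1147.89, Dave: $1913.15, Eve: $765.26


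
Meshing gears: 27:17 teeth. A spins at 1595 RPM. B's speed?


Gear ratio = 27:17 = 27:17
RPM_B = RPM_A × (teeth_A / teeth_B)
= 1595 × (27/17)
= 2533.2 RPM

2533.2 RPM


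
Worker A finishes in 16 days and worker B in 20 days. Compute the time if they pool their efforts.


Rate of A = 1/16 per day
Rate of B = 1/20 per day
Combined rate = 1/16 + 1/20 = 36/320 = 0.1125 per day
Days = 1 / combined rate = 320/36
≈ 8.89 days

8.89 days


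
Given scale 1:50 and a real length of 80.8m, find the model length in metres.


Model size = real / scale
= 80.8 / 50
= 1.6160 m

1.6160 m


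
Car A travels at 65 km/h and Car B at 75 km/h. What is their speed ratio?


Ratio = 65:75
GCD = 5
Simplified = 13:15
Time ratio (same distance) = 15:13
Speed ratio = 13:15

13:15


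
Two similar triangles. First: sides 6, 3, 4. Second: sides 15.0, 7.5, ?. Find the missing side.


Scale factor = 15.0/6 = 2.5
Missing side = 4 × 2.5
= 10.0

10.0


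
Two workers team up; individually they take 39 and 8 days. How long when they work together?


Rate of A = 1/39 per day
Rate of B = 1/8 per day
Combined rate = 1/39 + 1/8 = 47/312 ≈ 0.1506 per day
Days = 1 / combined rate = 312/47
≈ 6.64 days

6.64 days


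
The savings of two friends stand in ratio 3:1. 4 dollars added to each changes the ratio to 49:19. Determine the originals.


Let A = 3k, B = 1k.
(3k + 4) / (1k + 4) = 49/19
Cross-multiply: 19(3k + 4) = 49(1k + 4)
57k + 76 = 49k + 196
57k - 49k = 196 - 76
8k = 120
k = 120/8 = 15
A = 3×15 = 45, B = 1×15 = 15
= A = 45, B = 15

A = 45, B = 15


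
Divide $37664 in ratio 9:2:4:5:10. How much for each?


Total parts = 9 + 2 + 4 + 5 + 10 = 30
Part 1: 37664 × 9/30 = 11299.20
Part 2: 37664 × 2/30 = 2510.93
Part 3: 37664 × 4/30 = 5021.87
Part 4: 37664 × 5/30 = 6277.33
Part 5: 37664 × 10/30 = 12554.67
= Part 1: $11299.20, Part 2: $2510.93, Part 3: $5021.87, Part 4: $6277.33, Part 5: $12554.67

Part 1: $11299.20, Part 2: $2510.93, Part 3: $5021.87, Part 4: $6277.33, Part 5: $12554.67


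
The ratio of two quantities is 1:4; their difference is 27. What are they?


Let A = 1k, B = 4k.
4k - 1k = 27
3k = 27 → k = 27/3 = 9
A = 1×9 = 9, B = 4×9 = 36
= A = 9, B = 36

A = 9, B = 36


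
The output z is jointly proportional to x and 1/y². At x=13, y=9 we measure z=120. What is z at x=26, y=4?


z = k·x/y²
Solve for k using the known point: k = z·y²/x = 120×81/13 = 9720/13 ≈ 747.6923
Now evaluate at x=26, y=4:
z = k × 26 / 16 = (9720 × 26) / (13 × 16) = 252720/208
= 1215.0000

1215.0000


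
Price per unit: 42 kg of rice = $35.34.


Unit rate = total / quantity
= 35.34 / 42
= $0.84 per unit

$0.84 per unit


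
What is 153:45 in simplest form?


GCD(153, 45) = 9
153/9 : 45/9
= 17:5

17:5


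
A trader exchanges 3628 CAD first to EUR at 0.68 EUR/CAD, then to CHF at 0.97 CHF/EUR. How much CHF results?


Step 1: 3628 CAD × 0.68 = 2467.04 EUR
Step 2: 2467.04 EUR × 0.97 = 2393.03 CHF
Implied rate CAD→CHF = 0.68 × 0.97 = 0.6596
= 2393.03 CHF

2393.03 CHF


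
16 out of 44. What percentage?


Percentage = (part / whole) × 100
= (16 / 44) × 100
≈ 36.36%

36.36%


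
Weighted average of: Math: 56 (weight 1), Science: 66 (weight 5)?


Numerator = 56×1 + 66×5
= 56 + 330
= 386
Total weight = 6
Weighted avg = 386/6
= 64.33

64.33


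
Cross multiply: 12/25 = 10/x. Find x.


Cross multiply: 12 × x = 25 × 10
12x = 250
x = 250 / 12
= 20.83

20.83


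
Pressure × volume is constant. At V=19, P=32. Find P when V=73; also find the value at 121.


Inverse proportion: x × y = constant
k = 19 × 32 = 608
At x=73: k/73 = 8.33
At x=121: k/121 = 5.02
= 8.33 and 5.02

8.33 and 5.02


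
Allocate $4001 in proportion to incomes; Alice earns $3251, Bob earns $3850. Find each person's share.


Total income = 3251 + 3850 = $7101
Alice: $4001 × 3251/7101 = $1831.75
Bob: $4001 × 3850/7101 = $2169.25
= Alice: $1831.75, Bob: $2169.25

Alice: $1831.75, Bob: $2169.25


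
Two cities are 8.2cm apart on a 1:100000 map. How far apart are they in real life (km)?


Real distance = map distance × scale
= 8.2cm × 100000
= 820000 cm = 8200.0 m
= 8.200 km

8.200 km


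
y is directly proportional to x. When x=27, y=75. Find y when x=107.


Direct proportion: y/x = constant
k = 75/27 ≈ 2.7778
y₂ = k × 107 = 75 × 107 / 27 = 8025/27
≈ 297.22

297.22


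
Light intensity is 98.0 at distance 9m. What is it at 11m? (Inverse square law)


I₁d₁² = I₂d₂²
I₂ = I₁ × (d₁/d₂)²
= 98.0 × (9/11)²
= 98.0 × 81/121
= 7938/121
≈ 65.6033

65.6033


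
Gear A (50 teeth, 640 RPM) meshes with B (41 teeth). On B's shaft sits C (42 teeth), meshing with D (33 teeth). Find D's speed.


Stage 1: RPM_B = RPM_A × t_A/t_B = 640 × 50/41 = 32000/41 ≈ 780.49
B and C share a shaft → RPM_C = RPM_B
Stage 2: RPM_D = RPM_C × t_C/t_D = RPM_A × (t_A×t_C)/(t_B×t_D)
Overall ratio = (50×42)/(41×33) = 2100/1353
RPM_D = 640 × 2100/1353 = 1344000/1353
≈ 993.35 RPM

993.35 RPM


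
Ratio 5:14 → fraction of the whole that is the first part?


Total parts = 5 + 14 = 19
First part: 5/19 = 5/19
= 5/19

5/19


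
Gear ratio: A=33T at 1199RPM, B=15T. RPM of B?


Gear ratio = 33:15 = 11:5
RPM_B = RPM_A × (teeth_A / teeth_B)
= 1199 × (33/15)
= 2637.8 RPM

2637.8 RPM


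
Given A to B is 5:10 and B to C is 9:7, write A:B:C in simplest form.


Match B: multiply A:B by 9 → 45:90
Multiply B:C by 10 → 90:70
Combined: 45:90:70
GCD = 5
= 9:18:14

9:18:14


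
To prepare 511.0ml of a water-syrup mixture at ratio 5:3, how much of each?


Total parts = 5 + 3 = 8
water: 511.0 × 5/8 = 319.4ml
syrup: 511.0 × 3/8 = 191.6ml
= 319.4ml and 191.6ml

319.4ml and 191.6ml


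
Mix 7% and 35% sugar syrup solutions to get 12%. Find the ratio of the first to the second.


Let x parts of 7% mix with y parts of 35%.
7x + 35y = 12(x + y)
7x + 35y = 12x + 12y
x(7 - 12) = y(12 - 35)
x/y = (35 - 12)/(12 - 7) = 23/5
Simplify: 23:5
= 23:5

23:5


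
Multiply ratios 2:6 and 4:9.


Compound ratio = (2×4) : (6×9)
= 8:54
GCD = 2
= 4:27

4:27


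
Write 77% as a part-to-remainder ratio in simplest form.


77% means 77 parts out of 100; remainder = 23
Part : remainder = 77:23
GCD = 1
= 77:23

77:23


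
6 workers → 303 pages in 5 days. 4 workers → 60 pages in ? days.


Days ∝ work / workers, so d₂ = d₁ × (m₁/m₂) × (w₂/w₁)
Workers factor (inverse): 6/4 = 1.5000
Work factor (direct): 60/303 ≈ 0.1980
d₂ = 5 × 6/4 × 60/303 = (5 × 6 × 60) / (4 × 303) = 1800/1212
≈ 1.49 days

1.49 days


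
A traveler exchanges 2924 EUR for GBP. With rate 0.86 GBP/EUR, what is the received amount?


Amount × rate = 2924 × 0.86
= 2514.64 GBP

2514.64 GBP


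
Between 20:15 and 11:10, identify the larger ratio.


20/15 = 1.3333
11/10 = 1.1000
1.3333 > 1.1000, so 20:15 is greater
= 20:15

20:15


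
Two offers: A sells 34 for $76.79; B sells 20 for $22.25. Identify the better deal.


Deal A: $76.79/34 = $2.2585/unit
Deal B: $22.25/20 = $1.1125/unit
B is cheaper per unit
= Deal B

Deal B


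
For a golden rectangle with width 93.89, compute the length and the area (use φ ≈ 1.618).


φ = (1 + √5) / 2 ≈ 1.618
Length = width × φ = 93.89 × 1.618 = 151.91402
≈ 151.91
Area = width × length = 93.89 × 151.91402 = 14263.2073378 ≈ 14263.21
= Length: 151.91, Area: 14263.21

Length: 151.91, Area: 14263.21


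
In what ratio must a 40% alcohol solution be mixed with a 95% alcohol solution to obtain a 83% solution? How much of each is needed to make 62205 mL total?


Let x parts of 40% mix with y parts of 95%.
40x + 95y = 83(x + y)
40x + 95y = 83x + 83y
x(40 - 83) = y(83 - 95)
x/y = (95 - 83)/(83 - 40) = 12/43
Simplify: 12:43
Total parts = 55; one part = 62205/55 = 1131.00 mL
40% solution: 12×1131.00 = 13572.00 mL
95% solution: 43×1131.00 = 48633.00 mL
= ratio 12:43; 13572.00 mL and 48633.00 mL

ratio 12:43; 13572.00 mL and 48633.00 mL


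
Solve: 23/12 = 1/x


Cross multiply: 23 × x = 12 × 1
23x = 12
x = 12 / 23
= 0.52

0.52


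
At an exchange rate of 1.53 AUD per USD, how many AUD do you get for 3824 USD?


Amount × rate = 3824 × 1.53
= 5850.72 AUD

5850.72 AUD


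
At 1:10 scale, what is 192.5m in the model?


Model size = real / scale
= 192.5 / 10
= 19.2500 m

19.2500 m


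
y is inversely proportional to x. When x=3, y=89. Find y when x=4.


Inverse proportion: x × y = constant
k = 3 × 89 = 267
y₂ = k / 4 = 267 / 4
= 66.75

66.75


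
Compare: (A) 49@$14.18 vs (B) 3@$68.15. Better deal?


Deal A: $14.18/49 = $0.2894/unit
Deal B: $68.15/3 = $22.7167/unit
A is cheaper per unit
= Deal A

Deal A


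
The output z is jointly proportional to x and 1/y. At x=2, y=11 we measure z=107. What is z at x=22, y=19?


z = k·x/y
Solve for k using the known point: k = z·y/x = 107×11/2 = 1177/2 = 588.5000
Now evaluate at x=22, y=19:
z = k × 22 / 19 = (1177 × 22) / (2 × 19) = 25894/38
≈ 681.4211

681.4211


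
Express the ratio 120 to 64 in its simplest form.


GCD(120, 64) = 8
120/8 : 64/8
= 15:8

15:8


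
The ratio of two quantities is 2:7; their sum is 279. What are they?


Let A = 2k, B = 7k.
2k + 7k = 279
9k = 279 → k = 279/9 = 31
A = 2×31 = 62, B = 7×31 = 217
= A = 62, B = 217

A = 62, B = 217


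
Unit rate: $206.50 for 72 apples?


Unit rate = total / quantity
= 206.50 / 72
= $2.87 per unit

$2.87 per unit


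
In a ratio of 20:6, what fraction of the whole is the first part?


Total parts = 20 + 6 = 26
First part: 20/26 = 10/13
= 10/13

10/13


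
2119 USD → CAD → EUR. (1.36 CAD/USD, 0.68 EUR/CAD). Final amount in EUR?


Step 1: 2119 USD × 1.36 = 2881.84 CAD
Step 2: 2881.84 CAD × 0.68 = 1959.65 EUR
Implied rate USD→EUR = 1.36 × 0.68 = 0.9248
= 1959.65 EUR

1959.65 EUR


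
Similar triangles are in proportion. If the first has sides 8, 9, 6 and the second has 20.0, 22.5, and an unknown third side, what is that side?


Scale factor = 20.0/8 = 2.5
Missing side = 6 × 2.5
= 15.0

15.0


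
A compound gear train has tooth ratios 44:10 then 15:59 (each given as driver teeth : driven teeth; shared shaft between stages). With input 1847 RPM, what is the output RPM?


Stage 1: RPM_B = RPM_A × t_A/t_B = 1847 × 44/10 = 81268/10 = 8126.80
B and C share a shaft → RPM_C = RPM_B
Stage 2: RPM_D = RPM_C × t_C/t_D = RPM_A × (t_A×t_C)/(t_B×t_D)
Overall ratio = (44×15)/(10×59) = 660/590
RPM_D = 1847 × 660/590 = 1219020/590
≈ 2066.14 RPM

2066.14 RPM


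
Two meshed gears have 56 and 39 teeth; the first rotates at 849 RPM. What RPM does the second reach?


Gear ratio = 56:39 = 56:39
RPM_B = RPM_A × (teeth_A / teeth_B)
= 849 × (56/39)
= 1219.1 RPM

1219.1 RPM


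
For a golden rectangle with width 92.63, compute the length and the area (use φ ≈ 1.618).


φ = (1 + √5) / 2 ≈ 1.618
Length = width × φ = 92.63 × 1.618 = 149.87534
≈ 149.88
Area = width × length = 92.63 × 149.87534 = 13882.9527442 ≈ 13882.95
= Length: 149.88, Area: 13882.95

Length: 149.88, Area: 13882.95


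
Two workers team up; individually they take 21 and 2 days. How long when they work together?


Rate of A = 1/21 per day
Rate of B = 1/2 per day
Combined rate = 1/21 + 1/2 = 23/42 ≈ 0.5476 per day
Days = 1 / combined rate = 42/23
≈ 1.83 days

1.83 days


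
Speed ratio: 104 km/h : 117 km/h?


Ratio = 104:117
GCD = 13
Simplified = 8:9
Time ratio (same distance) = 9:8
Speed ratio = 8:9

8:9


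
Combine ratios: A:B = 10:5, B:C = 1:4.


Match B: multiply A:B by 1 → 10:5
Multiply B:C by 5 → 5:20
Combined: 10:5:20
GCD = 5
= 2:1:4

2:1:4


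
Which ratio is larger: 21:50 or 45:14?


21/50 = 0.4200
45/14 = 3.2143
0.4200 < 3.2143, so 21:50 is less
= 45:14

45:14


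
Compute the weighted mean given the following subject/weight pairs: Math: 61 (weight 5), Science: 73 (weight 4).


Numerator = 61×5 + 73×4
= 305 + 292
= 597
Total weight = 9
Weighted avg = 597/9
= 66.33

66.33


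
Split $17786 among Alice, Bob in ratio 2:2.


Total parts = 2 + 2 = 4
Alice: 17786 × 2/4 = 8893.00
Bob: 17786 × 2/4 = 8893.00
= Alice: $8893.00, Bob: $8893.00

Alice: $8893.00, Bob: $8893.00


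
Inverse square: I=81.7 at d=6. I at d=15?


I₁d₁² = I₂d₂²
I₂ = I₁ × (d₁/d₂)²
= 81.7 × (6/15)²
= 81.7 × 36/225
= 2941.2/225
= 13.0720

13.0720


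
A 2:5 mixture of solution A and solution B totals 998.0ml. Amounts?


Total parts = 2 + 5 = 7
solution A: 998.0 × 2/7 = 285.1ml
solution B: 998.0 × 5/7 = 712.9ml
= 285.1ml and 712.9ml

285.1ml and 712.9ml


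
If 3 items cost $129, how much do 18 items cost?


Direct proportion: y/x = constant
k = 129/3 = 43.0000
y₂ = k × 18 = 129 × 18 / 3 = 2322/3
= 774.00

774.00


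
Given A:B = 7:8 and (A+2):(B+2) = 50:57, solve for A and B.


Let A = 7k, B = 8k.
(7k + 2) / (8k + 2) = 50/57
Cross-multiply: 57(7k + 2) = 50(8k + 2)
399k + 114 = 400k + 100
399k - 400k = 100 - 114
-1k = -14
k = -14/-1 = 14
A = 7×14 = 98, B = 8×14 = 112
= A = 98, B = 112

A = 98, B = 112


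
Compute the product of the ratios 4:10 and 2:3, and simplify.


Compound ratio = (4×2) : (10×3)
= 8:30
GCD = 2
= 4:15

4:15


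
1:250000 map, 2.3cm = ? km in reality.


Real distance = map distance × scale
= 2.3cm × 250000
= 575000 cm = 5750.0 m
= 5.750 km

5.750 km


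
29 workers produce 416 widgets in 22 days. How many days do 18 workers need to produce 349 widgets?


Days ∝ work / workers, so d₂ = d₁ × (m₁/m₂) × (w₂/w₁)
Workers factor (inverse): 29/18 ≈ 1.6111
Work factor (direct): 349/416 ≈ 0.8389
d₂ = 22 × 29/18 × 349/416 = (22 × 29 × 349) / (18 × 416) = 222662/7488
≈ 29.74 days

29.74 days


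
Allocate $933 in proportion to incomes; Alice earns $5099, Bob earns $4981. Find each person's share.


Total income = 5099 + 4981 = $10080
Alice: $933 × 5099/10080 = $471.96
Bob: $933 × 4981/10080 = $461.04
= Alice: $471.96, Bob: $461.04

Alice: $471.96, Bob: $461.04


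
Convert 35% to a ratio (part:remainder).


35% means 35 parts out of 100; remainder = 65
Part : remainder = 35:65
GCD = 5
= 7:13

7:13


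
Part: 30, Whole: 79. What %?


Percentage = (part / whole) × 100
= (30 / 79) × 100
≈ 37.97%

37.97%


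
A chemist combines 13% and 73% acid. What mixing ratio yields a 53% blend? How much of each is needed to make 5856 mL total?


Let x parts of 13% mix with y parts of 73%.
13x + 73y = 53(x + y)
13x + 73y = 53x + 53y
x(13 - 53) = y(53 - 73)
x/y = (73 - 53)/(53 - 13) = 20/40
Simplify: 1:2
Total parts = 3; one part = 5856/3 = 1952.00 mL
13% solution: 1×1952.00 = 1952.00 mL
73% solution: 2×1952.00 = 3904.00 mL
= ratio 1:2; 1952.00 mL and 3904.00 mL

ratio 1:2; 1952.00 mL and 3904.00 mL


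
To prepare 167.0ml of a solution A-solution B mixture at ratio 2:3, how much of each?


Total parts = 2 + 3 = 5
solution A: 167.0 × 2/5 = 66.8ml
solution B: 167.0 × 3/5 = 100.2ml
= 66.8ml and 100.2ml

66.8ml and 100.2ml


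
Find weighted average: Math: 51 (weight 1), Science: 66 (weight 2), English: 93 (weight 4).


Numerator = 51×1 + 66×2 + 93×4
= 51 + 132 + 372
= 555
Total weight = 7
Weighted avg = 555/7
= 79.29

79.29


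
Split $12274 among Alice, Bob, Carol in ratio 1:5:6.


Total parts = 1 + 5 + 6 = 12
Alice: 12274 × 1/12 = 1022.83
Bob: 12274 × 5/12 = 5114.17
Carol: 12274 × 6/12 = 6137.00
= Alice: $1022.83, Bob: $5114.17, Carol: $6137.00

Alice: $1022.83, Bob: $5114.17, Carol: $6137.00


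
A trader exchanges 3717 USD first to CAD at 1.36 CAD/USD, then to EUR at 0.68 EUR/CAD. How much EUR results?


Step 1: 3717 USD × 1.36 = 5055.12 CAD
Step 2: 5055.12 CAD × 0.68 = 3437.48 EUR
Implied rate USD→EUR = 1.36 × 0.68 = 0.9248
= 3437.48 EUR

3437.48 EUR


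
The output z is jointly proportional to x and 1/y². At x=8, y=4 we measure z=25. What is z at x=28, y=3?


z = k·x/y²
Solve for k using the known point: k = z·y²/x = 25×16/8 = 400/8 = 50.0000
Now evaluate at x=28, y=3:
z = k × 28 / 9 = (400 × 28) / (8 × 9) = 11200/72
≈ 155.5556

155.5556


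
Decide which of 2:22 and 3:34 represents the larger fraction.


2/22 = 0.0909
3/34 = 0.0882
0.0909 > 0.0882, so 2:22 is greater
= 2:22

2:22


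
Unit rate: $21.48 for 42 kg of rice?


Unit rate = total / quantity
= 21.48 / 42
= $0.51 per unit

$0.51 per unit


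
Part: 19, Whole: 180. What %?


Percentage = (part / whole) × 100
= (19 / 180) × 100
≈ 10.56%

10.56%


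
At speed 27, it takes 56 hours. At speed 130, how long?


Inverse proportion: x × y = constant
k = 27 × 56 = 1512
y₂ = k / 130 = 1512 / 130
= 11.63

11.63


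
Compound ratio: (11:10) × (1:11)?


Compound ratio = (11×1) : (10×11)
= 11:110
GCD = 11
= 1:10

1:10


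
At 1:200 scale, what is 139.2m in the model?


Model size = real / scale
= 139.2 / 200
= 0.6960 m

0.6960 m


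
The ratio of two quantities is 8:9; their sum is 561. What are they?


Let A = 8k, B = 9k.
8k + 9k = 561
17k = 561 → k = 561/17 = 33
A = 8×33 = 264, B = 9×33 = 297
= A = 264, B = 297

A = 264, B = 297


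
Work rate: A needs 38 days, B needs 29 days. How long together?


Rate of A = 1/38 per day
Rate of B = 1/29 per day
Combined rate = 1/38 + 1/29 = 67/1102 ≈ 0.0608 per day
Days = 1 / combined rate = 1102/67
≈ 16.45 days

16.45 days


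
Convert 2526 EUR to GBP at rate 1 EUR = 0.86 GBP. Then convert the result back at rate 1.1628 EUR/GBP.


Amount × rate = 2526 × 0.86 = 2172.36 GBP
Round-trip: 2172.36 × 1.1628 = 2526.02 EUR
= 2172.36 GBP, then 2526.02 EUR

2172.36 GBP, then 2526.02 EUR


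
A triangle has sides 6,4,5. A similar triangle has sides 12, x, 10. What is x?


Scale factor = 12/6 = 2
Missing side = 4 × 2
= 8.0

8.0


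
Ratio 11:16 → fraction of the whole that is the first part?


Total parts = 11 + 16 = 27
First part: 11/27 = 11/27
= 11/27

11/27


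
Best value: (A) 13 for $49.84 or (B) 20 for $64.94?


Deal A: $49.84/13 = $3.8338/unit
Deal B: $64.94/20 = $3.2470/unit
B is cheaper per unit
= Deal B

Deal B


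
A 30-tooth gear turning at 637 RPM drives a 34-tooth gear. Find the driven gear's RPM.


Gear ratio = 30:34 = 15:17
RPM_B = RPM_A × (teeth_A / teeth_B)
= 637 × (30/34)
= 562.1 RPM

562.1 RPM


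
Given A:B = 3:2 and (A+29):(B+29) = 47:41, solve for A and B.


Let A = 3k, B = 2k.
(3k + 29) / (2k + 29) = 47/41
Cross-multiply: 41(3k + 29) = 47(2k + 29)
123k + 1189 = 94k + 1363
123k - 94k = 1363 - 1189
29k = 174
k = 174/29 = 6
A = 3×6 = 18, B = 2×6 = 12
= A = 18, B = 12

A = 18, B = 12


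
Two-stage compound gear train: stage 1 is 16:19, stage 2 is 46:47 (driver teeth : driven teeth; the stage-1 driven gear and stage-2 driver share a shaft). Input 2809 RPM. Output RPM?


Stage 1: RPM_B = RPM_A × t_A/t_B = 2809 × 16/19 = 44944/19 ≈ 2365.47
B and C share a shaft → RPM_C = RPM_B
Stage 2: RPM_D = RPM_C × t_C/t_D = RPM_A × (t_A×t_C)/(t_B×t_D)
Overall ratio = (16×46)/(19×47) = 736/893
RPM_D = 2809 × 736/893 = 2067424/893
≈ 2315.14 RPM

2315.14 RPM


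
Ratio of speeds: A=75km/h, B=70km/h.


Ratio = 75:70
GCD = 5
Simplified = 15:14
Time ratio (same distance) = 14:15
Speed ratio = 15:14

15:14


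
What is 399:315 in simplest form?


GCD(399, 315) = 21
399/21 : 315/21
= 19:15

19:15


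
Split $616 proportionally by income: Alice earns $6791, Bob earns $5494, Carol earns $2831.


Total income = 6791 + 5494 + 2831 = $15116
Alice: $616 × 6791/15116 = $276.74
Bob: $616 × 5494/15116 = $223.89
Carol: $616 × 2831/15116 = $115.37
= Alice: $276.74, Bob: $223.89, Carol: $115.37

Alice: $276.74, Bob: $223.89, Carol: $115.37


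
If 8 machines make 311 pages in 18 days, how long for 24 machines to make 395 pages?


Days ∝ work / workers, so d₂ = d₁ × (m₁/m₂) × (w₂/w₁)
Workers factor (inverse): 8/24 ≈ 0.3333
Work factor (direct): 395/311 ≈ 1.2701
d₂ = 18 × 8/24 × 395/311 = (18 × 8 × 395) / (24 × 311) = 56880/7464
≈ 7.62 days

7.62 days


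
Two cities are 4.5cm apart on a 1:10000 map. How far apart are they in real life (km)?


Real distance = map distance × scale
= 4.5cm × 10000
= 45000 cm = 450.0 m
= 0.450 km

0.450 km


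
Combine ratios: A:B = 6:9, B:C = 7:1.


Match B: multiply A:B by 7 → 42:63
Multiply B:C by 9 → 63:9
Combined: 42:63:9
GCD = 3
= 14:21:3

14:21:3


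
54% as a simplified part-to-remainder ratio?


54% means 54 parts out of 100; remainder = 46
Part : remainder = 54:46
GCD = 2
= 27:23

27:23


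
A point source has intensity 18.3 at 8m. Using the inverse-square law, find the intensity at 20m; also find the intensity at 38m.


I₁d₁² = I₂d₂²
I at 20m = 18.3 × (8/20)² = 18.3 × 64/400 = 1171.2/400 = 2.9280
I at 38m = 18.3 × (8/38)² = 18.3 × 64/1444 = 1171.2/1444 ≈ 0.8111
= 2.9280 and 0.8111

2.9280 and 0.8111


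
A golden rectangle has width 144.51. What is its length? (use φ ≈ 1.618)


φ = (1 + √5) / 2 ≈ 1.618
Length = width × φ = 144.51 × 1.618 = 233.81718
≈ 233.82

233.82


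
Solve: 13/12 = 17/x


Cross multiply: 13 × x = 12 × 17
13x = 204
x = 204 / 13
= 15.69

15.69


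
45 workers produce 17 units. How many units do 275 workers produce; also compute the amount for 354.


Direct proportion: y/x = constant
k = 17/45 ≈ 0.3778
y at x=275: k × 275 = 17 × 275 / 45 = 4675/45 ≈ 103.89
y at x=354: k × 354 = 17 × 354 / 45 = 6018/45 ≈ 133.73
= 103.89 and 133.73

103.89 and 133.73


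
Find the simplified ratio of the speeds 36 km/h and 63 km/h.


Ratio = 36:63
GCD = 9
Simplified = 4:7
Time ratio (same distance) = 7:4
Speed ratio = 4:7

4:7


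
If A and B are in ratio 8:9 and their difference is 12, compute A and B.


Let A = 8k, B = 9k.
9k - 8k = 12
1k = 12 → k = 12/1 = 12
A = 8×12 = 96, B = 9×12 = 108
= A = 96, B = 108

A = 96, B = 108


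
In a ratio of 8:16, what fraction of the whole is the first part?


Total parts = 8 + 16 = 24
First part: 8/24 = 1/3
= 1/3

1/3


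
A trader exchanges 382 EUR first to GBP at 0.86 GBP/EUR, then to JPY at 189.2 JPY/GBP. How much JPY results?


Step 1: 382 EUR × 0.86 = 328.52 GBP
Step 2: 328.52 GBP × 189.2 = 62155.98 JPY
Implied rate EUR→JPY = 0.86 × 189.2 = 162.7120
= 62155.98 JPY

62155.98 JPY


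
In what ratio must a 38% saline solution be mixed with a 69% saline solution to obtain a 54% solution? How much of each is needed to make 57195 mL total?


Let x parts of 38% mix with y parts of 69%.
38x + 69y = 54(x + y)
38x + 69y = 54x + 54y
x(38 - 54) = y(54 - 69)
x/y = (69 - 54)/(54 - 38) = 15/16
Simplify: 15:16
Total parts = 31; one part = 57195/31 = 1845.00 mL
38% solution: 15×1845.00 = 27675.00 mL
69% solution: 16×1845.00 = 29520.00 mL
= ratio 15:16; 27675.00 mL and 29520.00 mL

ratio 15:16; 27675.00 mL and 29520.00 mL


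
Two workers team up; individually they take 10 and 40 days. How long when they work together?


Rate of A = 1/10 per day
Rate of B = 1/40 per day
Combined rate = 1/10 + 1/40 = 50/400 = 0.1250 per day
Days = 1 / combined rate = 400/50
= 8.00 days

8.00 days


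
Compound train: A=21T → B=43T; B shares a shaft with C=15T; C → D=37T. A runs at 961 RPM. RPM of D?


Stage 1: RPM_B = RPM_A × t_A/t_B = 961 × 21/43 = 20181/43 ≈ 469.33
B and C share a shaft → RPM_C = RPM_B
Stage 2: RPM_D = RPM_C × t_C/t_D = RPM_A × (t_A×t_C)/(t_B×t_D)
Overall ratio = (21×15)/(43×37) = 315/1591
RPM_D = 961 × 315/1591 = 302715/1591
≈ 190.27 RPM

190.27 RPM


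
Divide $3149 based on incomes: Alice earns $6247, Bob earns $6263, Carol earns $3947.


Total income = 6247 + 6263 + 3947 = $16457
Alice: $3149 × 6247/16457 = $1195.35
Bob: $3149 × 6263/16457 = $1198.41
Carol: $3149 × 3947/16457 = $755.25
= Alice: $1195.35, Bob: $1198.41, Carol: $755.25

Alice: $1195.35, Bob: $1198.41, Carol: $755.25


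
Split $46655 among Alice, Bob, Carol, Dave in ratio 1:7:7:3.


Total parts = 1 + 7 + 7 + 3 = 18
Alice: 46655 × 1/18 = 2591.94
Bob: 46655 × 7/18 = 18143.61
Carol: 46655 × 7/18 = 18143.61
Dave: 46655 × 3/18 = 7775.83
= Alice: $2591.94, Bob: $18143.61, Carol: $18143.61, Dave: $7775.83

Alice: $2591.94, Bob: $18143.61, Carol: $18143.61, Dave: $7775.83


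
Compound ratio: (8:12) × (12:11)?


Compound ratio = (8×12) : (12×11)
= 96:132
GCD = 12
= 8:11

8:11


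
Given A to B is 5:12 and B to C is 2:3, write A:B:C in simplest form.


Match B: multiply A:B by 2 → 10:24
Multiply B:C by 12 → 24:36
Combined: 10:24:36
GCD = 2
= 5:12:18

5:12:18


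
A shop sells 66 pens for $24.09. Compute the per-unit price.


Unit rate = total / quantity
= 24.09 / 66
= $0.37 per unit

$0.37 per unit


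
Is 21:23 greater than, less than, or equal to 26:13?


21/23 = 0.9130
26/13 = 2.0000
0.9130 < 2.0000, so 21:23 is less
= less than

less than


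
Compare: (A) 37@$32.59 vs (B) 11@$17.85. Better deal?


Deal A: $32.59/37 = $0.8808/unit
Deal B: $17.85/11 = $1.6227/unit
A is cheaper per unit
= Deal A

Deal A


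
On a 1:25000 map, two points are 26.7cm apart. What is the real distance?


Real distance = map distance × scale
= 26.7cm × 25000
= 667500 cm = 6675.0 m
= 6.675 km

6.675 km


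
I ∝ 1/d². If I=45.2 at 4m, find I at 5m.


I₁d₁² = I₂d₂²
I₂ = I₁ × (d₁/d₂)²
= 45.2 × (4/5)²
= 45.2 × 16/25
= 723.2/25
= 28.9280

28.9280


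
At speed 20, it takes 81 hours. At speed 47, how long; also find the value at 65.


Inverse proportion: x × y = constant
k = 20 × 81 = 1620
At x=47: k/47 = 34.47
At x=65: k/65 = 24.92
= 34.47 and 24.92

34.47 and 24.92


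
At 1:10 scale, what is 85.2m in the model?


Model size = real / scale
= 85.2 / 10
= 8.5200 m

8.5200 m


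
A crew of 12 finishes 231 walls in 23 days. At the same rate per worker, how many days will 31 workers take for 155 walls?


Days ∝ work / workers, so d₂ = d₁ × (m₁/m₂) × (w₂/w₁)
Workers factor (inverse): 12/31 ≈ 0.3871
Work factor (direct): 155/231 ≈ 0.6710
d₂ = 23 × 12/31 × 155/231 = (23 × 12 × 155) / (31 × 231) = 42780/7161
≈ 5.97 days

5.97 days


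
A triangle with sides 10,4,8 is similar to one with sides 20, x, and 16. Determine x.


Scale factor = 20/10 = 2
Missing side = 4 × 2
= 8.0

8.0


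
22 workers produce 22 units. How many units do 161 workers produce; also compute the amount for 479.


Direct proportion: y/x = constant
k = 22/22 = 1.0000
y at x=161: k × 161 = 22 × 161 / 22 = 3542/22 = 161.00
y at x=479: k × 479 = 22 × 479 / 22 = 10538/22 = 479.00
= 161.00 and 479.00

161.00 and 479.00


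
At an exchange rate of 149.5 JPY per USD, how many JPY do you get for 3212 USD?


Amount × rate = 3212 × 149.5
= 480194.00 JPY

480194.00 JPY


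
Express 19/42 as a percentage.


Percentage = (part / whole) × 100
= (19 / 42) × 100
≈ 45.24%

45.24%


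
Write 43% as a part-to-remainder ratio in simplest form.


43% means 43 parts out of 100; remainder = 57
Part : remainder = 43:57
GCD = 1
= 43:57

43:57


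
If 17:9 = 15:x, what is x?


Cross multiply: 17 × x = 9 × 15
17x = 135
x = 135 / 17
= 7.94

7.94


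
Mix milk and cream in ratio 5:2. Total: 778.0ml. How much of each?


Total parts = 5 + 2 = 7
milk: 778.0 × 5/7 = 555.7ml
cream: 778.0 × 2/7 = 222.3ml
= 555.7ml and 222.3ml

555.7ml and 222.3ml


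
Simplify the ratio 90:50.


GCD(90, 50) = 10
90/10 : 50/10
= 9:5

9:5


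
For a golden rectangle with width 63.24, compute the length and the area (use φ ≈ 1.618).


φ = (1 + √5) / 2 ≈ 1.618
Length = width × φ = 63.24 × 1.618 = 102.32232
≈ 102.32
Area = width × length = 63.24 × 102.32232 = 6470.8635168 ≈ 6470.86
= Length: 102.32, Area: 6470.86

Length: 102.32, Area: 6470.86


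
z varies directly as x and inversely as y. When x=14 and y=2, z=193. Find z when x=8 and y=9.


z = k·x/y
Solve for k using the known point: k = z·y/x = 193×2/14 = 386/14 ≈ 27.5714
Now evaluate at x=8, y=9:
z = k × 8 / 9 = (386 × 8) / (14 × 9) = 3088/126
≈ 24.5079

24.5079


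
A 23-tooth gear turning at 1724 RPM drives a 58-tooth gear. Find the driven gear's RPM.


Gear ratio = 23:58 = 23:58
RPM_B = RPM_A × (teeth_A / teeth_B)
= 1724 × (23/58)
= 683.7 RPM

683.7 RPM


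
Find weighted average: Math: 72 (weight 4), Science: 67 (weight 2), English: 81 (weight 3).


Numerator = 72×4 + 67×2 + 81×3
= 288 + 134 + 243
= 665
Total weight = 9
Weighted avg = 665/9
= 73.89

73.89


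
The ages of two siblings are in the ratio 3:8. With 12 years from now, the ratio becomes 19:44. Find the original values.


Let A = 3k, B = 8k.
(3k + 12) / (8k + 12) = 19/44
Cross-multiply: 44(3k + 12) = 19(8k + 12)
132k + 528 = 152k + 228
132k - 152k = 228 - 528
-20k = -300
k = -300/-20 = 15
A = 3×15 = 45, B = 8×15 = 120
= A = 45, B = 120

A = 45, B = 120


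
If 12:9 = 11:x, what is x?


Cross multiply: 12 × x = 9 × 11
12x = 99
x = 99 / 12
= 8.25

8.25


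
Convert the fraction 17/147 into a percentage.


Percentage = (part / whole) × 100
= (17 / 147) × 100
≈ 11.56%

11.56%


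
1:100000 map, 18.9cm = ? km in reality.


Real distance = map distance × scale
= 18.9cm × 100000
= 1890000 cm = 18900.0 m
= 18.900 km

18.900 km


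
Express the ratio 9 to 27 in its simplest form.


GCD(9, 27) = 9
9/9 : 27/9
= 1:3

1:3


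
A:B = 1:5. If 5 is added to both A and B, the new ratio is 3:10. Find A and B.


Let A = 1k, B = 5k.
(1k + 5) / (5k + 5) = 3/10
Cross-multiply: 10(1k + 5) = 3(5k + 5)
10k + 50 = 15k + 15
10k - 15k = 15 - 50
-5k = -35
k = -35/-5 = 7
A = 1×7 = 7, B = 5×7 = 35
= A = 7, B = 35

A = 7, B = 35


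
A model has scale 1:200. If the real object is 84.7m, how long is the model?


Model size = real / scale
= 84.7 / 200
= 0.4235 m

0.4235 m


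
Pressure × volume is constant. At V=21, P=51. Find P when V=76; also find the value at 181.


Inverse proportion: x × y = constant
k = 21 × 51 = 1071
At x=76: k/76 = 14.09
At x=181: k/181 = 5.92
= 14.09 and 5.92

14.09 and 5.92


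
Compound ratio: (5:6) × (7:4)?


Compound ratio = (5×7) : (6×4)
= 35:24
GCD = 1
= 35:24

35:24


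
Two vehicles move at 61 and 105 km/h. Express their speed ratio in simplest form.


Ratio = 61:105
GCD = 1
Simplified = 61:105
Time ratio (same distance) = 105:61
Speed ratio = 61:105

61:105


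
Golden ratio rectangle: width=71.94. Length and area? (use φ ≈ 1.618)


φ = (1 + √5) / 2 ≈ 1.618
Length = width × φ = 71.94 × 1.618 = 116.39892
≈ 116.40
Area = width × length = 71.94 × 116.39892 = 8373.7383048 ≈ 8373.74
= Length: 116.40, Area: 8373.74

Length: 116.40, Area: 8373.74


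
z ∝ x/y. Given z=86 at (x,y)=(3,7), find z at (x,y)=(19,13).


z = k·x/y
Solve for k using the known point: k = z·y/x = 86×7/3 = 602/3 ≈ 200.6667
Now evaluate at x=19, y=13:
z = k × 19 / 13 = (602 × 19) / (3 × 13) = 11438/39
≈ 293.2821

293.2821


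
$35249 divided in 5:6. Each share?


Total parts = 5 + 6 = 11
Part 1: 35249 × 5/11 = 16022.27
Part 2: 35249 × 6/11 = 19226.73
= Part 1: $16022.27, Part 2: $19226.73

Part 1: $16022.27, Part 2: $19226.73


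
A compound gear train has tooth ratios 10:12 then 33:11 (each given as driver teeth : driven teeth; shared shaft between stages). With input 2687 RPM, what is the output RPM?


Stage 1: RPM_B = RPM_A × t_A/t_B = 2687 × 10/12 = 26870/12 ≈ 2239.17
B and C share a shaft → RPM_C = RPM_B
Stage 2: RPM_D = RPM_C × t_C/t_D = RPM_A × (t_A×t_C)/(t_B×t_D)
Overall ratio = (10×33)/(12×11) = 330/132
RPM_D = 2687 × 330/132 = 886710/132
= 6717.50 RPM

6717.50 RPM


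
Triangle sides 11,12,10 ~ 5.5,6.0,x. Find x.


Scale factor = 5.5/11 = 0.5
Missing side = 10 × 0.5
= 5.0

5.0


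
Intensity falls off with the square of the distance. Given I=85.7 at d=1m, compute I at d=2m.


I₁d₁² = I₂d₂²
I₂ = I₁ × (d₁/d₂)²
= 85.7 × (1/2)²
= 85.7 × 1/4
= 85.7/4
= 21.4250

21.4250


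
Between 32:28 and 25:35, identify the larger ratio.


32/28 = 1.1429
25/35 = 0.7143
1.1429 > 0.7143, so 32:28 is greater
= 32:28

32:28


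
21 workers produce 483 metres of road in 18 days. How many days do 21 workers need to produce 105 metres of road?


Days ∝ work / workers, so d₂ = d₁ × (m₁/m₂) × (w₂/w₁)
Workers factor (inverse): 21/21 = 1.0000
Work factor (direct): 105/483 ≈ 0.2174
d₂ = 18 × 21/21 × 105/483 = (18 × 21 × 105) / (21 × 483) = 39690/10143
≈ 3.91 days

3.91 days


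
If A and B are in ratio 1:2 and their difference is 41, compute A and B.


Let A = 1k, B = 2k.
2k - 1k = 41
1k = 41 → k = 41/1 = 41
A = 1×41 = 41, B = 2×41 = 82
= A = 41, B = 82

A = 41, B = 82


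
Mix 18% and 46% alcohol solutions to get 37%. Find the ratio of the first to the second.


Let x parts of 18% mix with y parts of 46%.
18x + 46y = 37(x + y)
18x + 46y = 37x + 37y
x(18 - 37) = y(37 - 46)
x/y = (46 - 37)/(37 - 18) = 9/19
Simplify: 9:19
= 9:19

9:19


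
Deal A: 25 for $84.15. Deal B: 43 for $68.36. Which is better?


Deal A: $84.15/25 = $3.3660/unit
Deal B: $68.36/43 = $1.5898/unit
B is cheaper per unit
= Deal B

Deal B


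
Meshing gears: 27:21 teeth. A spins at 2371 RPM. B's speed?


Gear ratio = 27:21 = 9:7
RPM_B = RPM_A × (teeth_A / teeth_B)
= 2371 × (27/21)
= 3048.4 RPM

3048.4 RPM


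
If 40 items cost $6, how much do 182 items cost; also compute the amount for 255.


Direct proportion: y/x = constant
k = 6/40 = 0.1500
y at x=182: k × 182 = 6 × 182 / 40 = 1092/40 = 27.30
y at x=255: k × 255 = 6 × 255 / 40 = 1530/40 = 38.25
= 27.30 and 38.25

27.30 and 38.25


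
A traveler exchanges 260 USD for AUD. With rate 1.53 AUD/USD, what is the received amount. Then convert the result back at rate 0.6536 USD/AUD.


Amount × rate = 260 × 1.53 = 397.80 AUD
Round-trip: 397.80 × 0.6536 = 260.00 USD
= 397.80 AUD, then 260.00 USD

397.80 AUD, then 260.00 USD
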